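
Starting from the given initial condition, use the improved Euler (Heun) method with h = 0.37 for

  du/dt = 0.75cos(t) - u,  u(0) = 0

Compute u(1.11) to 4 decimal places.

Heun: k1 = f(t_n, u_n); k2 = f(t_n + h, u_n + h·k1); u_{n+1} = u_n + (h/2)·(k1 + k2).
t=0.000000, u=0.000000:
  k1 = f(0.000000, 0.000000) = 0.750000
  k2 = f(0.370000, 0.277500) = 0.421746
  u ← 0.000000 + (0.37/2)·(0.750000 + 0.421746) = 0.216773
t=0.370000, u=0.216773:
  k1 = f(0.370000, 0.216773) = 0.482473
  k2 = f(0.740000, 0.395288) = 0.158564
  u ← 0.216773 + (0.37/2)·(0.482473 + 0.158564) = 0.335365
t=0.740000, u=0.335365:
  k1 = f(0.740000, 0.335365) = 0.218487
  k2 = f(1.110000, 0.416205) = -0.082709
  u ← 0.335365 + (0.37/2)·(0.218487 + (-0.082709)) = 0.360484
u(1.11) ≈ 0.3605

0.3605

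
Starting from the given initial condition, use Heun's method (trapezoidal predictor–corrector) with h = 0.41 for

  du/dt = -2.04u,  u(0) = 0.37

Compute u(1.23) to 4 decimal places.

Heun: k1 = f(t_n, u_n); k2 = f(t_n + h, u_n + h·k1); u_{n+1} = u_n + (h/2)·(k1 + k2).
t=0.000000, u=0.370000:
  k1 = f(0.000000, 0.370000) = -0.754800
  k2 = f(0.410000, 0.060532) = -0.123485
  u ← 0.370000 + (0.41/2)·(-0.754800 + (-0.123485)) = 0.189952
t=0.410000, u=0.189952:
  k1 = f(0.410000, 0.189952) = -0.387501
  k2 = f(0.820000, 0.031076) = -0.063395
  u ← 0.189952 + (0.41/2)·(-0.387501 + (-0.063395)) = 0.097518
t=0.820000, u=0.097518:
  k1 = f(0.820000, 0.097518) = -0.198936
  k2 = f(1.230000, 0.015954) = -0.032546
  u ← 0.097518 + (0.41/2)·(-0.198936 + (-0.032546)) = 0.050064
u(1.23) ≈ 0.0501

0.0501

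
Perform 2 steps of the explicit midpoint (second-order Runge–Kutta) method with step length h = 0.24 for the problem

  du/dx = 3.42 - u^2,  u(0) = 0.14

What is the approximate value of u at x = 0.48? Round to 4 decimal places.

Midpoint: k1 = f(x_n, u_n); k2 = f(x_n + h/2, u_n + (h/2)·k1); u_{n+1} = u_n + h·k2.
x=0.000000, u=0.140000:
  k1 = f(0.000000, 0.140000) = 3.400400
  k2 = f(0.120000, 0.548048) = 3.119643
  u ← 0.140000 + 0.24·3.119643 = 0.888714
x=0.240000, u=0.888714:
  k1 = f(0.240000, 0.888714) = 2.630187
  k2 = f(0.360000, 1.204337) = 1.969573
  u ← 0.888714 + 0.24·1.969573 = 1.361412
u(0.48) ≈ 1.3614

1.3614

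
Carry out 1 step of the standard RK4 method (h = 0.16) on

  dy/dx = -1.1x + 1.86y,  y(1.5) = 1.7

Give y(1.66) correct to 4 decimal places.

RK4: k1 = f(x_n, y_n); k2 = f(x_n + h/2, y_n + (h/2)·k1); k3 = f(x_n + h/2, y_n + (h/2)·k2); k4 = f(x_n + h, y_n + h·k3); y_{n+1} = y_n + (h/6)·(k1 + 2k2 + 2k3 + k4).
x=1.500000, y=1.700000:
  k1 = f(1.500000, 1.700000) = 1.512000
  k2 = f(1.580000, 1.820960) = 1.648986
  k3 = f(1.580000, 1.831919) = 1.669369
  k4 = f(1.660000, 1.967099) = 1.832804
  y ← 1.700000 + (0.16/6)·(k1 + 2k2 + 2k3 + k4) = 1.966174
y(1.66) ≈ 1.9662

1.9662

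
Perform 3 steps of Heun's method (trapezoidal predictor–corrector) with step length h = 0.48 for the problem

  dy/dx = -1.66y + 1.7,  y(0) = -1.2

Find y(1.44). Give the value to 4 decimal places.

Heun: k1 = f(x_n, y_n); k2 = f(x_n + h, y_n + h·k1); y_{n+1} = y_n + (h/2)·(k1 + k2).
x=0.000000, y=-1.200000:
  k1 = f(0.000000, -1.200000) = 3.692000
  k2 = f(0.480000, 0.572160) = 0.750214
  y ← -1.200000 + (0.48/2)·(3.692000 + 0.750214) = -0.133869
x=0.480000, y=-0.133869:
  k1 = f(0.480000, -0.133869) = 1.922222
  k2 = f(0.960000, 0.788798) = 0.390595
  y ← -0.133869 + (0.48/2)·(1.922222 + 0.390595) = 0.421208
x=0.960000, y=0.421208:
  k1 = f(0.960000, 0.421208) = 1.000795
  k2 = f(1.440000, 0.901589) = 0.203362
  y ← 0.421208 + (0.48/2)·(1.000795 + 0.203362) = 0.710205
y(1.44) ≈ 0.7102

0.7102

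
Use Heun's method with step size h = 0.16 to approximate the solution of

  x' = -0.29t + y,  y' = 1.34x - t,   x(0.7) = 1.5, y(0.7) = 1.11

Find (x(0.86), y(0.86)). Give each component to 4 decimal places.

Heun on (x,y): k1 = f(t_n, state_n); k2 = f(t_n + h, state_n + h·k1); state_{n+1} = state_n + (h/2)·(k1 + k2).
0.700000: (1.500000, 1.110000)
  k1 = (0.907000, 1.310000)
  predictor → (1.645120, 1.319600)
  k2 = (1.070200, 1.344461)
  → (1.658176, 1.322357)
(x(0.86), y(0.86)) ≈ (1.6582, 1.3224)

1.6582, 1.3224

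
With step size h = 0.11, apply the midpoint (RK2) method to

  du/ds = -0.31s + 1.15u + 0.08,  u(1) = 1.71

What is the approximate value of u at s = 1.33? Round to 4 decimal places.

Midpoint: k1 = f(s_n, u_n); k2 = f(s_n + h/2, u_n + (h/2)·k1); u_{n+1} = u_n + h·k2.
s=1.000000, u=1.710000:
  k1 = f(1.000000, 1.710000) = 1.736500
  k2 = f(1.055000, 1.805508) = 1.829284
  u ← 1.710000 + 0.11·1.829284 = 1.911221
s=1.110000, u=1.911221:
  k1 = f(1.110000, 1.911221) = 1.933804
  k2 = f(1.165000, 2.017580) = 2.039068
  u ← 1.911221 + 0.11·2.039068 = 2.135519
s=1.220000, u=2.135519:
  k1 = f(1.220000, 2.135519) = 2.157646
  k2 = f(1.275000, 2.254189) = 2.277068
  u ← 2.135519 + 0.11·2.277068 = 2.385996
u(1.33) ≈ 2.3860

2.3860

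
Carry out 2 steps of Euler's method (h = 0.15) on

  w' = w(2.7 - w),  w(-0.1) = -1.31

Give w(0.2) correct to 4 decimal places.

Euler: w_{n+1} = w_n + h·f(t_n, w_n).
t=-0.100000, w=-1.310000: f=-5.253100 → w ← -1.310000 + 0.15·(-5.253100) = -2.097965
t=0.050000, w=-2.097965: f=-10.065963 → w ← -2.097965 + 0.15·(-10.065963) = -3.607859
w(0.2) ≈ -3.6079

-3.6079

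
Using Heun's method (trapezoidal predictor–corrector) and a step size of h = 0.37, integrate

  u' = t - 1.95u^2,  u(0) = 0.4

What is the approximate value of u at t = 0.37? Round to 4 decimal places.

0.3815

Heun: k1 = f(t_n, u_n); k2 = f(t_n + h, u_n + h·k1); u_{n+1} = u_n + (h/2)·(k1 + k2).
t=0.000000, u=0.400000:
  k1 = f(0.000000, 0.400000) = -0.312000
  k2 = f(0.370000, 0.284560) = 0.212100
  u ← 0.400000 + (0.37/2)·(-0.312000 + 0.212100) = 0.381518
u(0.37) ≈ 0.3815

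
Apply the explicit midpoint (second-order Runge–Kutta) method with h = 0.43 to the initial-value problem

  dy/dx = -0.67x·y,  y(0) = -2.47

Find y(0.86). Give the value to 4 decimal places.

-1.9131

Midpoint: k1 = f(x_n, y_n); k2 = f(x_n + h/2, y_n + (h/2)·k1); y_{n+1} = y_n + h·k2.
x=0.000000, y=-2.470000:
  k1 = f(0.000000, -2.470000) = 0.000000
  k2 = f(0.215000, -2.470000) = 0.355804
  y ← -2.470000 + 0.43·0.355804 = -2.317004
x=0.430000, y=-2.317004:
  k1 = f(0.430000, -2.317004) = 0.667529
  k2 = f(0.645000, -2.173486) = 0.939272
  y ← -2.317004 + 0.43·0.939272 = -1.913118
y(0.86) ≈ -1.9131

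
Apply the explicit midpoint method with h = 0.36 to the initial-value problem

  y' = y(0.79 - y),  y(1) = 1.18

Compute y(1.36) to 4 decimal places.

1.0587

Midpoint: k1 = f(x_n, y_n); k2 = f(x_n + h/2, y_n + (h/2)·k1); y_{n+1} = y_n + h·k2.
x=1.000000, y=1.180000:
  k1 = f(1.000000, 1.180000) = -0.460200
  k2 = f(1.180000, 1.097164) = -0.337009
  y ← 1.180000 + 0.36·(-0.337009) = 1.058677
y(1.36) ≈ 1.0587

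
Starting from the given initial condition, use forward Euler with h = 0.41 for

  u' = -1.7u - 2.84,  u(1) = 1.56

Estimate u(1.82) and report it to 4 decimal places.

Euler: u_{n+1} = u_n + h·f(s_n, u_n).
s=1.000000, u=1.560000: f=-5.492000 → u ← 1.560000 + 0.41·(-5.492000) = -0.691720
s=1.410000, u=-0.691720: f=-1.664076 → u ← -0.691720 + 0.41·(-1.664076) = -1.373991
u(1.82) ≈ -1.3740

-1.3740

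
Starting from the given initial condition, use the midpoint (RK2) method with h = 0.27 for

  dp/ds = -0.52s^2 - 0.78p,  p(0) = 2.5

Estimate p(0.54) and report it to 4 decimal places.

Midpoint: k1 = f(s_n, p_n); k2 = f(s_n + h/2, p_n + (h/2)·k1); p_{n+1} = p_n + h·k2.
s=0.000000, p=2.500000:
  k1 = f(0.000000, 2.500000) = -1.950000
  k2 = f(0.135000, 2.236750) = -1.754142
  p ← 2.500000 + 0.27·(-1.754142) = 2.026382
s=0.270000, p=2.026382:
  k1 = f(0.270000, 2.026382) = -1.618486
  k2 = f(0.405000, 1.807886) = -1.495444
  p ← 2.026382 + 0.27·(-1.495444) = 1.622612
p(0.54) ≈ 1.6226

1.6226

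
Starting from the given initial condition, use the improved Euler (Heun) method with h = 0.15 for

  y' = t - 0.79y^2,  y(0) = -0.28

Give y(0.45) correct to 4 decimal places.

-0.2037

Heun: k1 = f(t_n, y_n); k2 = f(t_n + h, y_n + h·k1); y_{n+1} = y_n + (h/2)·(k1 + k2).
t=0.000000, y=-0.280000:
  k1 = f(0.000000, -0.280000) = -0.061936
  k2 = f(0.150000, -0.289290) = 0.083886
  y ← -0.280000 + (0.15/2)·(-0.061936 + 0.083886) = -0.278354
t=0.150000, y=-0.278354:
  k1 = f(0.150000, -0.278354) = 0.088790
  k2 = f(0.300000, -0.265035) = 0.244507
  y ← -0.278354 + (0.15/2)·(0.088790 + 0.244507) = -0.253356
t=0.300000, y=-0.253356:
  k1 = f(0.300000, -0.253356) = 0.249290
  k2 = f(0.450000, -0.215963) = 0.413154
  y ← -0.253356 + (0.15/2)·(0.249290 + 0.413154) = -0.203673
y(0.45) ≈ -0.2037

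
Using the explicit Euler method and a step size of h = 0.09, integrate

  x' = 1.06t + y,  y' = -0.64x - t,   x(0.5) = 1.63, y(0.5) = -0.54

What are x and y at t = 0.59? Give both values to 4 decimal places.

1.6291, -0.6789

Euler on (x,y): x_{n+1} = x_n + h·x', y_{n+1} = y_n + h·y'.
0.500000: (1.630000, -0.540000); f=(-0.010000, -1.543200) → (1.629100, -0.678888)
(x(0.59), y(0.59)) ≈ (1.6291, -0.6789)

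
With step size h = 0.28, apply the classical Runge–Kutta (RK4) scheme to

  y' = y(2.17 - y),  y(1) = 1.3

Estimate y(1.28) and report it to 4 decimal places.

1.5903

RK4: k1 = f(x_n, y_n); k2 = f(x_n + h/2, y_n + (h/2)·k1); k3 = f(x_n + h/2, y_n + (h/2)·k2); k4 = f(x_n + h, y_n + h·k3); y_{n+1} = y_n + (h/6)·(k1 + 2k2 + 2k3 + k4).
x=1.000000, y=1.300000:
  k1 = f(1.000000, 1.300000) = 1.131000
  k2 = f(1.140000, 1.458340) = 1.037842
  k3 = f(1.140000, 1.445298) = 1.047410
  k4 = f(1.280000, 1.593275) = 0.918882
  y ← 1.300000 + (0.28/6)·(k1 + 2k2 + 2k3 + k4) = 1.590285
y(1.28) ≈ 1.5903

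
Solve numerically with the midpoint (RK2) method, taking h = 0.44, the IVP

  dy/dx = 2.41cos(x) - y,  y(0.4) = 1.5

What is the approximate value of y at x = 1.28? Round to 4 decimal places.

Midpoint: k1 = f(x_n, y_n); k2 = f(x_n + h/2, y_n + (h/2)·k1); y_{n+1} = y_n + h·k2.
x=0.400000, y=1.500000:
  k1 = f(0.400000, 1.500000) = 0.719757
  k2 = f(0.620000, 1.658347) = 0.303101
  y ← 1.500000 + 0.44·0.303101 = 1.633364
x=0.840000, y=1.633364:
  k1 = f(0.840000, 1.633364) = -0.024779
  k2 = f(1.060000, 1.627913) = -0.449731
  y ← 1.633364 + 0.44·(-0.449731) = 1.435483
y(1.28) ≈ 1.4355

1.4355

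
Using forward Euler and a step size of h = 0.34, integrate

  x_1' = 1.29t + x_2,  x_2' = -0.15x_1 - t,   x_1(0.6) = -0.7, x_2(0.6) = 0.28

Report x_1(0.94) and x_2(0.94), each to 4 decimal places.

-0.3416, 0.1117

Euler on (x_1,x_2): x_1_{n+1} = x_1_n + h·x_1', x_2_{n+1} = x_2_n + h·x_2'.
0.600000: (-0.700000, 0.280000); f=(1.054000, -0.495000) → (-0.341640, 0.111700)
(x_1(0.94), x_2(0.94)) ≈ (-0.3416, 0.1117)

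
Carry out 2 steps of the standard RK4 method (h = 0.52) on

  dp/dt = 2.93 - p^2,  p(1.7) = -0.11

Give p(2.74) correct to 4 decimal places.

1.5617

RK4: k1 = f(t_n, p_n); k2 = f(t_n + h/2, p_n + (h/2)·k1); k3 = f(t_n + h/2, p_n + (h/2)·k2); k4 = f(t_n + h, p_n + h·k3); p_{n+1} = p_n + (h/6)·(k1 + 2k2 + 2k3 + k4).
t=1.700000, p=-0.110000:
  k1 = f(1.700000, -0.110000) = 2.917900
  k2 = f(1.960000, 0.648654) = 2.509248
  k3 = f(1.960000, 0.542404) = 2.635797
  k4 = f(2.220000, 1.260615) = 1.340851
  p ← -0.110000 + (0.52/6)·(k1 + 2k2 + 2k3 + k4) = 1.150900
t=2.220000, p=1.150900:
  k1 = f(2.220000, 1.150900) = 1.605430
  k2 = f(2.480000, 1.568311) = 0.470399
  k3 = f(2.480000, 1.273203) = 1.308953
  k4 = f(2.740000, 1.831555) = -0.424594
  p ← 1.150900 + (0.52/6)·(k1 + 2k2 + 2k3 + k4) = 1.561660
p(2.74) ≈ 1.5617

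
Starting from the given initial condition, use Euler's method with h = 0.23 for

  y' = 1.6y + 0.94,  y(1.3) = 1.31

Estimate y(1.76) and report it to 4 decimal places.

Euler: y_{n+1} = y_n + h·f(t_n, y_n).
t=1.300000, y=1.310000: f=3.036000 → y ← 1.310000 + 0.23·3.036000 = 2.008280
t=1.530000, y=2.008280: f=4.153248 → y ← 2.008280 + 0.23·4.153248 = 2.963527
y(1.76) ≈ 2.9635

2.9635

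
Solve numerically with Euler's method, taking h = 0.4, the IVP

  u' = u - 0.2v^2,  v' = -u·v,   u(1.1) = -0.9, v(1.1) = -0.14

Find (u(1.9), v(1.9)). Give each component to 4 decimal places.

-1.7691, -0.2865

Euler on (u,v): u_{n+1} = u_n + h·u', v_{n+1} = v_n + h·v'.
1.100000: (-0.900000, -0.140000); f=(-0.903920, -0.126000) → (-1.261568, -0.190400)
1.500000: (-1.261568, -0.190400); f=(-1.268818, -0.240203) → (-1.769095, -0.286481)
(u(1.9), v(1.9)) ≈ (-1.7691, -0.2865)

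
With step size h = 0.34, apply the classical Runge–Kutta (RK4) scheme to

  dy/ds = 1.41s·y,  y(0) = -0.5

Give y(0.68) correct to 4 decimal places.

-0.6927

RK4: k1 = f(s_n, y_n); k2 = f(s_n + h/2, y_n + (h/2)·k1); k3 = f(s_n + h/2, y_n + (h/2)·k2); k4 = f(s_n + h, y_n + h·k3); y_{n+1} = y_n + (h/6)·(k1 + 2k2 + 2k3 + k4).
s=0.000000, y=-0.500000:
  k1 = f(0.000000, -0.500000) = 0.000000
  k2 = f(0.170000, -0.500000) = -0.119850
  k3 = f(0.170000, -0.520374) = -0.124734
  k4 = f(0.340000, -0.542409) = -0.260031
  y ← -0.500000 + (0.34/6)·(k1 + 2k2 + 2k3 + k4) = -0.542455
s=0.340000, y=-0.542455:
  k1 = f(0.340000, -0.542455) = -0.260053
  k2 = f(0.510000, -0.586664) = -0.421870
  k3 = f(0.510000, -0.614172) = -0.441651
  k4 = f(0.680000, -0.692616) = -0.664080
  y ← -0.542455 + (0.34/6)·(k1 + 2k2 + 2k3 + k4) = -0.692688
y(0.68) ≈ -0.6927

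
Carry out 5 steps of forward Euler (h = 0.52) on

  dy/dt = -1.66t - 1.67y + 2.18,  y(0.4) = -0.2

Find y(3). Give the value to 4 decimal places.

Euler: y_{n+1} = y_n + h·f(t_n, y_n).
t=0.400000, y=-0.200000: f=1.850000 → y ← -0.200000 + 0.52·1.850000 = 0.762000
t=0.920000, y=0.762000: f=-0.619740 → y ← 0.762000 + 0.52·(-0.619740) = 0.439735
t=1.440000, y=0.439735: f=-0.944758 → y ← 0.439735 + 0.52·(-0.944758) = -0.051539
t=1.960000, y=-0.051539: f=-0.987530 → y ← -0.051539 + 0.52·(-0.987530) = -0.565055
t=2.480000, y=-0.565055: f=-0.993159 → y ← -0.565055 + 0.52·(-0.993159) = -1.081497
y(3) ≈ -1.0815

-1.0815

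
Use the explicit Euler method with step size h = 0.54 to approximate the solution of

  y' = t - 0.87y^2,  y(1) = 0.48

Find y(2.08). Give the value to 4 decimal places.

Euler: y_{n+1} = y_n + h·f(t_n, y_n).
t=1.000000, y=0.480000: f=0.799552 → y ← 0.480000 + 0.54·0.799552 = 0.911758
t=1.540000, y=0.911758: f=0.816767 → y ← 0.911758 + 0.54·0.816767 = 1.352812
y(2.08) ≈ 1.3528

1.3528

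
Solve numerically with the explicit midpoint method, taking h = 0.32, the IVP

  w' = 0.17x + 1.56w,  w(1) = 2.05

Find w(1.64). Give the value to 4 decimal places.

Midpoint: k1 = f(x_n, w_n); k2 = f(x_n + h/2, w_n + (h/2)·k1); w_{n+1} = w_n + h·k2.
x=1.000000, w=2.050000:
  k1 = f(1.000000, 2.050000) = 3.368000
  k2 = f(1.160000, 2.588880) = 4.235853
  w ← 2.050000 + 0.32·4.235853 = 3.405473
x=1.320000, w=3.405473:
  k1 = f(1.320000, 3.405473) = 5.536938
  k2 = f(1.480000, 4.291383) = 6.946157
  w ← 3.405473 + 0.32·6.946157 = 5.628243
w(1.64) ≈ 5.6282

5.6282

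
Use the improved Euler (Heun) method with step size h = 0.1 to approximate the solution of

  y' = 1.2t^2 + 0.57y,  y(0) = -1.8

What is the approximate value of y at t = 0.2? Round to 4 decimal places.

-2.0136

Heun: k1 = f(t_n, y_n); k2 = f(t_n + h, y_n + h·k1); y_{n+1} = y_n + (h/2)·(k1 + k2).
t=0.000000, y=-1.800000:
  k1 = f(0.000000, -1.800000) = -1.026000
  k2 = f(0.100000, -1.902600) = -1.072482
  y ← -1.800000 + (0.1/2)·(-1.026000 + (-1.072482)) = -1.904924
t=0.100000, y=-1.904924:
  k1 = f(0.100000, -1.904924) = -1.073807
  k2 = f(0.200000, -2.012305) = -1.099014
  y ← -1.904924 + (0.1/2)·(-1.073807 + (-1.099014)) = -2.013565
y(0.2) ≈ -2.0136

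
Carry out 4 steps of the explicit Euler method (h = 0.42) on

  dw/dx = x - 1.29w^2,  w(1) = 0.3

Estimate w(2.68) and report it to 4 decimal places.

Euler: w_{n+1} = w_n + h·f(x_n, w_n).
x=1.000000, w=0.300000: f=0.883900 → w ← 0.300000 + 0.42·0.883900 = 0.671238
x=1.420000, w=0.671238: f=0.838777 → w ← 0.671238 + 0.42·0.838777 = 1.023524
x=1.840000, w=1.023524: f=0.488593 → w ← 1.023524 + 0.42·0.488593 = 1.228734
x=2.260000, w=1.228734: f=0.312376 → w ← 1.228734 + 0.42·0.312376 = 1.359931
w(2.68) ≈ 1.3599

1.3599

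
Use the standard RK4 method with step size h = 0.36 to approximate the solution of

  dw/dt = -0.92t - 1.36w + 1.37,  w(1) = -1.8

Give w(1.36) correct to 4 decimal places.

RK4: k1 = f(t_n, w_n); k2 = f(t_n + h/2, w_n + (h/2)·k1); k3 = f(t_n + h/2, w_n + (h/2)·k2); k4 = f(t_n + h, w_n + h·k3); w_{n+1} = w_n + (h/6)·(k1 + 2k2 + 2k3 + k4).
t=1.000000, w=-1.800000:
  k1 = f(1.000000, -1.800000) = 2.898000
  k2 = f(1.180000, -1.278360) = 2.022970
  k3 = f(1.180000, -1.435865) = 2.237177
  k4 = f(1.360000, -0.994616) = 1.471478
  w ← -1.800000 + (0.36/6)·(k1 + 2k2 + 2k3 + k4) = -1.026614
w(1.36) ≈ -1.0266

-1.0266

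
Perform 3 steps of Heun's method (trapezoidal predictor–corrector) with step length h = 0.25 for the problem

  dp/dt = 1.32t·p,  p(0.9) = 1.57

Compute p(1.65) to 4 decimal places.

Heun: k1 = f(t_n, p_n); k2 = f(t_n + h, p_n + h·k1); p_{n+1} = p_n + (h/2)·(k1 + k2).
t=0.900000, p=1.570000:
  k1 = f(0.900000, 1.570000) = 1.865160
  k2 = f(1.150000, 2.036290) = 3.091088
  p ← 1.570000 + (0.25/2)·(1.865160 + 3.091088) = 2.189531
t=1.150000, p=2.189531:
  k1 = f(1.150000, 2.189531) = 3.323708
  k2 = f(1.400000, 3.020458) = 5.581806
  p ← 2.189531 + (0.25/2)·(3.323708 + 5.581806) = 3.302720
t=1.400000, p=3.302720:
  k1 = f(1.400000, 3.302720) = 6.103427
  k2 = f(1.650000, 4.828577) = 10.516641
  p ← 3.302720 + (0.25/2)·(6.103427 + 10.516641) = 5.380229
p(1.65) ≈ 5.3802

5.3802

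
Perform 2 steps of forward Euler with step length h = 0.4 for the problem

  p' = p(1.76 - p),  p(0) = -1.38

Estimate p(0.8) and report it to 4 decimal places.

Euler: p_{n+1} = p_n + h·f(x_n, p_n).
x=0.000000, p=-1.380000: f=-4.333200 → p ← -1.380000 + 0.4·(-4.333200) = -3.113280
x=0.400000, p=-3.113280: f=-15.171885 → p ← -3.113280 + 0.4·(-15.171885) = -9.182034
p(0.8) ≈ -9.1820

-9.1820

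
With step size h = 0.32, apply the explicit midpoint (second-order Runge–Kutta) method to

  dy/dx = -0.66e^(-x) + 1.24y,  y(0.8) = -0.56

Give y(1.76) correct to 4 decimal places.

-2.1754

Midpoint: k1 = f(x_n, y_n); k2 = f(x_n + h/2, y_n + (h/2)·k1); y_{n+1} = y_n + h·k2.
x=0.800000, y=-0.560000:
  k1 = f(0.800000, -0.560000) = -0.990957
  k2 = f(0.960000, -0.718553) = -1.143715
  y ← -0.560000 + 0.32·(-1.143715) = -0.925989
x=1.120000, y=-0.925989:
  k1 = f(1.120000, -0.925989) = -1.363571
  k2 = f(1.280000, -1.144160) = -1.602263
  y ← -0.925989 + 0.32·(-1.602263) = -1.438713
x=1.440000, y=-1.438713:
  k1 = f(1.440000, -1.438713) = -1.940377
  k2 = f(1.600000, -1.749173) = -2.302227
  y ← -1.438713 + 0.32·(-2.302227) = -2.175426
y(1.76) ≈ -2.1754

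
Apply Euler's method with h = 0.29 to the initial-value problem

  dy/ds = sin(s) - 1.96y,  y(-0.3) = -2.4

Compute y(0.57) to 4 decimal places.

Euler: y_{n+1} = y_n + h·f(s_n, y_n).
s=-0.300000, y=-2.400000: f=4.408480 → y ← -2.400000 + 0.29·4.408480 = -1.121541
s=-0.010000, y=-1.121541: f=2.188220 → y ← -1.121541 + 0.29·2.188220 = -0.486957
s=0.280000, y=-0.486957: f=1.230791 → y ← -0.486957 + 0.29·1.230791 = -0.130027
y(0.57) ≈ -0.1300

-0.1300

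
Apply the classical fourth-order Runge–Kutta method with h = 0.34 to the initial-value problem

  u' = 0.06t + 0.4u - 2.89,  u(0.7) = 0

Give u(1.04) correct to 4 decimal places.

RK4: k1 = f(t_n, u_n); k2 = f(t_n + h/2, u_n + (h/2)·k1); k3 = f(t_n + h/2, u_n + (h/2)·k2); k4 = f(t_n + h, u_n + h·k3); u_{n+1} = u_n + (h/6)·(k1 + 2k2 + 2k3 + k4).
t=0.700000, u=0.000000:
  k1 = f(0.700000, 0.000000) = -2.848000
  k2 = f(0.870000, -0.484160) = -3.031464
  k3 = f(0.870000, -0.515349) = -3.043940
  k4 = f(1.040000, -1.034939) = -3.241576
  u ← 0.000000 + (0.34/6)·(k1 + 2k2 + 2k3 + k4) = -1.033622
u(1.04) ≈ -1.0336

-1.0336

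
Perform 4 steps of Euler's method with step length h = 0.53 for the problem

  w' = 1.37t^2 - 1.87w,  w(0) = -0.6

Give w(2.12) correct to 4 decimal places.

Euler: w_{n+1} = w_n + h·f(t_n, w_n).
t=0.000000, w=-0.600000: f=1.122000 → w ← -0.600000 + 0.53·1.122000 = -0.005340
t=0.530000, w=-0.005340: f=0.394819 → w ← -0.005340 + 0.53·0.394819 = 0.203914
t=1.060000, w=0.203914: f=1.158013 → w ← 0.203914 + 0.53·1.158013 = 0.817661
t=1.590000, w=0.817661: f=1.934471 → w ← 0.817661 + 0.53·1.934471 = 1.842931
w(2.12) ≈ 1.8429

1.8429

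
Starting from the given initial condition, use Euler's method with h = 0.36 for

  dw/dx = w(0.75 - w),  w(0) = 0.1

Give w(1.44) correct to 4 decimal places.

Euler: w_{n+1} = w_n + h·f(x_n, w_n).
x=0.000000, w=0.100000: f=0.065000 → w ← 0.100000 + 0.36·0.065000 = 0.123400
x=0.360000, w=0.123400: f=0.077322 → w ← 0.123400 + 0.36·0.077322 = 0.151236
x=0.720000, w=0.151236: f=0.090555 → w ← 0.151236 + 0.36·0.090555 = 0.183836
x=1.080000, w=0.183836: f=0.104081 → w ← 0.183836 + 0.36·0.104081 = 0.221305
w(1.44) ≈ 0.2213

0.2213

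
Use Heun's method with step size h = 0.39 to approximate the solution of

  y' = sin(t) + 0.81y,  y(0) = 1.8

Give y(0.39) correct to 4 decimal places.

Heun: k1 = f(t_n, y_n); k2 = f(t_n + h, y_n + h·k1); y_{n+1} = y_n + (h/2)·(k1 + k2).
t=0.000000, y=1.800000:
  k1 = f(0.000000, 1.800000) = 1.458000
  k2 = f(0.390000, 2.368620) = 2.298771
  y ← 1.800000 + (0.39/2)·(1.458000 + 2.298771) = 2.532570
y(0.39) ≈ 2.5326

2.5326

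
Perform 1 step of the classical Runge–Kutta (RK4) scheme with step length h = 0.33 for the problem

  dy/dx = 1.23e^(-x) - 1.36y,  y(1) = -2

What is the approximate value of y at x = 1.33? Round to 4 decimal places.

RK4: k1 = f(x_n, y_n); k2 = f(x_n + h/2, y_n + (h/2)·k1); k3 = f(x_n + h/2, y_n + (h/2)·k2); k4 = f(x_n + h, y_n + h·k3); y_{n+1} = y_n + (h/6)·(k1 + 2k2 + 2k3 + k4).
x=1.000000, y=-2.000000:
  k1 = f(1.000000, -2.000000) = 3.172492
  k2 = f(1.165000, -1.476539) = 2.391758
  k3 = f(1.165000, -1.605360) = 2.566954
  k4 = f(1.330000, -1.152905) = 1.893258
  y ← -2.000000 + (0.33/6)·(k1 + 2k2 + 2k3 + k4) = -1.175925
y(1.33) ≈ -1.1759

-1.1759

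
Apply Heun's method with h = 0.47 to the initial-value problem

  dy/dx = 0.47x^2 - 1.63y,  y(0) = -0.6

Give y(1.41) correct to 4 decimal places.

0.2157

Heun: k1 = f(x_n, y_n); k2 = f(x_n + h, y_n + h·k1); y_{n+1} = y_n + (h/2)·(k1 + k2).
x=0.000000, y=-0.600000:
  k1 = f(0.000000, -0.600000) = 0.978000
  k2 = f(0.470000, -0.140340) = 0.332577
  y ← -0.600000 + (0.47/2)·(0.978000 + 0.332577) = -0.292014
x=0.470000, y=-0.292014:
  k1 = f(0.470000, -0.292014) = 0.579806
  k2 = f(0.940000, -0.019505) = 0.447086
  y ← -0.292014 + (0.47/2)·(0.579806 + 0.447086) = -0.050695
x=0.940000, y=-0.050695:
  k1 = f(0.940000, -0.050695) = 0.497924
  k2 = f(1.410000, 0.183330) = 0.635580
  y ← -0.050695 + (0.47/2)·(0.497924 + 0.635580) = 0.215679
y(1.41) ≈ 0.2157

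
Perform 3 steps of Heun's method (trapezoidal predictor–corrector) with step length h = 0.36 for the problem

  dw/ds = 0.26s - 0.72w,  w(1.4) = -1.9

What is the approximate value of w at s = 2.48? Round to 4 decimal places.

-0.4902

Heun: k1 = f(s_n, w_n); k2 = f(s_n + h, w_n + h·k1); w_{n+1} = w_n + (h/2)·(k1 + k2).
s=1.400000, w=-1.900000:
  k1 = f(1.400000, -1.900000) = 1.732000
  k2 = f(1.760000, -1.276480) = 1.376666
  w ← -1.900000 + (0.36/2)·(1.732000 + 1.376666) = -1.340440
s=1.760000, w=-1.340440:
  k1 = f(1.760000, -1.340440) = 1.422717
  k2 = f(2.120000, -0.828262) = 1.147549
  w ← -1.340440 + (0.36/2)·(1.422717 + 1.147549) = -0.877792
s=2.120000, w=-0.877792:
  k1 = f(2.120000, -0.877792) = 1.183211
  k2 = f(2.480000, -0.451837) = 0.970122
  w ← -0.877792 + (0.36/2)·(1.183211 + 0.970122) = -0.490192
w(2.48) ≈ -0.4902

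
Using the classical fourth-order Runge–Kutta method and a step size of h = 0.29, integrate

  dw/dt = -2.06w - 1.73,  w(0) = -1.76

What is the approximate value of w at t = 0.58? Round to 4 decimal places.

-1.1190

RK4: k1 = f(t_n, w_n); k2 = f(t_n + h/2, w_n + (h/2)·k1); k3 = f(t_n + h/2, w_n + (h/2)·k2); k4 = f(t_n + h, w_n + h·k3); w_{n+1} = w_n + (h/6)·(k1 + 2k2 + 2k3 + k4).
t=0.000000, w=-1.760000:
  k1 = f(0.000000, -1.760000) = 1.895600
  k2 = f(0.145000, -1.485138) = 1.329384
  k3 = f(0.145000, -1.567239) = 1.498513
  k4 = f(0.290000, -1.325431) = 1.000388
  w ← -1.760000 + (0.29/6)·(k1 + 2k2 + 2k3 + k4) = -1.346664
t=0.290000, w=-1.346664:
  k1 = f(0.290000, -1.346664) = 1.044127
  k2 = f(0.435000, -1.195265) = 0.732247
  k3 = f(0.435000, -1.240488) = 0.825405
  k4 = f(0.580000, -1.107296) = 0.551030
  w ← -1.346664 + (0.29/6)·(k1 + 2k2 + 2k3 + k4) = -1.118992
w(0.58) ≈ -1.1190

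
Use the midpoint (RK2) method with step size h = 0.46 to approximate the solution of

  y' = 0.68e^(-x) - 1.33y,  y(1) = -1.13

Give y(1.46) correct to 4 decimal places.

Midpoint: k1 = f(x_n, y_n); k2 = f(x_n + h/2, y_n + (h/2)·k1); y_{n+1} = y_n + h·k2.
x=1.000000, y=-1.130000:
  k1 = f(1.000000, -1.130000) = 1.753058
  k2 = f(1.230000, -0.726797) = 1.165399
  y ← -1.130000 + 0.46·1.165399 = -0.593917
y(1.46) ≈ -0.5939

-0.5939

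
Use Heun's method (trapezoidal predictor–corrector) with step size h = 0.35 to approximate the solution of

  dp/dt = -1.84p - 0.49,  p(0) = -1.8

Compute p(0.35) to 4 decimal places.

Heun: k1 = f(t_n, p_n); k2 = f(t_n + h, p_n + h·k1); p_{n+1} = p_n + (h/2)·(k1 + k2).
t=0.000000, p=-1.800000:
  k1 = f(0.000000, -1.800000) = 2.822000
  k2 = f(0.350000, -0.812300) = 1.004632
  p ← -1.800000 + (0.35/2)·(2.822000 + 1.004632) = -1.130339
p(0.35) ≈ -1.1303

-1.1303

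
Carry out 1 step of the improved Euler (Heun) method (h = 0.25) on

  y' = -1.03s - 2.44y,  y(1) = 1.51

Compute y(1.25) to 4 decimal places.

0.6587

Heun: k1 = f(s_n, y_n); k2 = f(s_n + h, y_n + h·k1); y_{n+1} = y_n + (h/2)·(k1 + k2).
s=1.000000, y=1.510000:
  k1 = f(1.000000, 1.510000) = -4.714400
  k2 = f(1.250000, 0.331400) = -2.096116
  y ← 1.510000 + (0.25/2)·(-4.714400 + (-2.096116)) = 0.658686
y(1.25) ≈ 0.6587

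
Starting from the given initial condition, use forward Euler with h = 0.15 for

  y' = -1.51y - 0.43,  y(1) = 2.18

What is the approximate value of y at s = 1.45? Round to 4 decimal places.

0.8559

Euler: y_{n+1} = y_n + h·f(s_n, y_n).
s=1.000000, y=2.180000: f=-3.721800 → y ← 2.180000 + 0.15·(-3.721800) = 1.621730
s=1.150000, y=1.621730: f=-2.878812 → y ← 1.621730 + 0.15·(-2.878812) = 1.189908
s=1.300000, y=1.189908: f=-2.226761 → y ← 1.189908 + 0.15·(-2.226761) = 0.855894
y(1.45) ≈ 0.8559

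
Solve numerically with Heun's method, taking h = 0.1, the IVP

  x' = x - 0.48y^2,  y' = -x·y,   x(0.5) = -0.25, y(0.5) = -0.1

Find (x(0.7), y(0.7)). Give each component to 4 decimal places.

-0.3064, -0.1057

Heun on (x,y): k1 = f(t_n, state_n); k2 = f(t_n + h, state_n + h·k1); state_{n+1} = state_n + (h/2)·(k1 + k2).
0.500000: (-0.250000, -0.100000)
  k1 = (-0.254800, -0.025000)
  predictor → (-0.275480, -0.102500)
  k2 = (-0.280523, -0.028237)
  → (-0.276766, -0.102662)
0.600000: (-0.276766, -0.102662)
  k1 = (-0.281825, -0.028413)
  predictor → (-0.304949, -0.105503)
  k2 = (-0.310291, -0.032173)
  → (-0.306372, -0.105691)
(x(0.7), y(0.7)) ≈ (-0.3064, -0.1057)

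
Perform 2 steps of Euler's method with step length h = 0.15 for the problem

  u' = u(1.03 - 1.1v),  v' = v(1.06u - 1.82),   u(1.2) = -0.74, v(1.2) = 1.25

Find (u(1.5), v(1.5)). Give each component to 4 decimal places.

Euler on (u,v): u_{n+1} = u_n + h·u', v_{n+1} = v_n + h·v'.
1.200000: (-0.740000, 1.250000); f=(0.255300, -3.255500) → (-0.701705, 0.761675)
1.350000: (-0.701705, 0.761675); f=(-0.134838, -1.952788) → (-0.721931, 0.468757)
(u(1.5), v(1.5)) ≈ (-0.7219, 0.4688)

-0.7219, 0.4688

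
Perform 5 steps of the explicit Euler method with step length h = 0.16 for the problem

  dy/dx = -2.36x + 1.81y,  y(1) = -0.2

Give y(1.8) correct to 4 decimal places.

-4.8660

Euler: y_{n+1} = y_n + h·f(x_n, y_n).
x=1.000000, y=-0.200000: f=-2.722000 → y ← -0.200000 + 0.16·(-2.722000) = -0.635520
x=1.160000, y=-0.635520: f=-3.887891 → y ← -0.635520 + 0.16·(-3.887891) = -1.257583
x=1.320000, y=-1.257583: f=-5.391424 → y ← -1.257583 + 0.16·(-5.391424) = -2.120211
x=1.480000, y=-2.120211: f=-7.330381 → y ← -2.120211 + 0.16·(-7.330381) = -3.293071
x=1.640000, y=-3.293071: f=-9.830859 → y ← -3.293071 + 0.16·(-9.830859) = -4.866009
y(1.8) ≈ -4.8660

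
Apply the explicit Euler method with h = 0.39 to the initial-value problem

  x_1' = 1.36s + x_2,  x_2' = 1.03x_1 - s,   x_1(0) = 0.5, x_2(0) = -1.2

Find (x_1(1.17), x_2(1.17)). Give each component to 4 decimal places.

-0.1811, -1.5032

Euler on (x_1,x_2): x_1_{n+1} = x_1_n + h·x_1', x_2_{n+1} = x_2_n + h·x_2'.
0.000000: (0.500000, -1.200000); f=(-1.200000, 0.515000) → (0.032000, -0.999150)
0.390000: (0.032000, -0.999150); f=(-0.468750, -0.357040) → (-0.150812, -1.138396)
0.780000: (-0.150812, -1.138396); f=(-0.077596, -0.935337) → (-0.181075, -1.503177)
(x_1(1.17), x_2(1.17)) ≈ (-0.1811, -1.5032)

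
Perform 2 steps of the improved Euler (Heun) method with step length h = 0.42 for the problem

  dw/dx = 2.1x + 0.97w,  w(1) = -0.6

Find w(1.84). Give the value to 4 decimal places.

Heun: k1 = f(x_n, w_n); k2 = f(x_n + h, w_n + h·k1); w_{n+1} = w_n + (h/2)·(k1 + k2).
x=1.000000, w=-0.600000:
  k1 = f(1.000000, -0.600000) = 1.518000
  k2 = f(1.420000, 0.037560) = 3.018433
  w ← -0.600000 + (0.42/2)·(1.518000 + 3.018433) = 0.352651
x=1.420000, w=0.352651:
  k1 = f(1.420000, 0.352651) = 3.324071
  k2 = f(1.840000, 1.748761) = 5.560298
  w ← 0.352651 + (0.42/2)·(3.324071 + 5.560298) = 2.218369
w(1.84) ≈ 2.2184

2.2184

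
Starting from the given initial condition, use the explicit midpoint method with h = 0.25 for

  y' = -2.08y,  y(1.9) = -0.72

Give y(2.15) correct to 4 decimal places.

-0.4429

Midpoint: k1 = f(s_n, y_n); k2 = f(s_n + h/2, y_n + (h/2)·k1); y_{n+1} = y_n + h·k2.
s=1.900000, y=-0.720000:
  k1 = f(1.900000, -0.720000) = 1.497600
  k2 = f(2.025000, -0.532800) = 1.108224
  y ← -0.720000 + 0.25·1.108224 = -0.442944
y(2.15) ≈ -0.4429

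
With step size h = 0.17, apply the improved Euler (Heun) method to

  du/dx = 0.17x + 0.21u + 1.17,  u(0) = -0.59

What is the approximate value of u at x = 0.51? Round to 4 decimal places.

-0.0042

Heun: k1 = f(x_n, u_n); k2 = f(x_n + h, u_n + h·k1); u_{n+1} = u_n + (h/2)·(k1 + k2).
x=0.000000, u=-0.590000:
  k1 = f(0.000000, -0.590000) = 1.046100
  k2 = f(0.170000, -0.412163) = 1.112346
  u ← -0.590000 + (0.17/2)·(1.046100 + 1.112346) = -0.406532
x=0.170000, u=-0.406532:
  k1 = f(0.170000, -0.406532) = 1.113528
  k2 = f(0.340000, -0.217232) = 1.182181
  u ← -0.406532 + (0.17/2)·(1.113528 + 1.182181) = -0.211397
x=0.340000, u=-0.211397:
  k1 = f(0.340000, -0.211397) = 1.183407
  k2 = f(0.510000, -0.010218) = 1.254554
  u ← -0.211397 + (0.17/2)·(1.183407 + 1.254554) = -0.004170
u(0.51) ≈ -0.0042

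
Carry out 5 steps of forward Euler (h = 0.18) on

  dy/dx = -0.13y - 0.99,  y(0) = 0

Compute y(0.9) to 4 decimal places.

Euler: y_{n+1} = y_n + h·f(x_n, y_n).
x=0.000000, y=0.000000: f=-0.990000 → y ← 0.000000 + 0.18·(-0.990000) = -0.178200
x=0.180000, y=-0.178200: f=-0.966834 → y ← -0.178200 + 0.18·(-0.966834) = -0.352230
x=0.360000, y=-0.352230: f=-0.944210 → y ← -0.352230 + 0.18·(-0.944210) = -0.522188
x=0.540000, y=-0.522188: f=-0.922116 → y ← -0.522188 + 0.18·(-0.922116) = -0.688169
x=0.720000, y=-0.688169: f=-0.900538 → y ← -0.688169 + 0.18·(-0.900538) = -0.850266
y(0.9) ≈ -0.8503

-0.8503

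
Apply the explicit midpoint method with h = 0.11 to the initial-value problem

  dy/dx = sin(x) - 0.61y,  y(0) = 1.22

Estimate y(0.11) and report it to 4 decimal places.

1.1469

Midpoint: k1 = f(x_n, y_n); k2 = f(x_n + h/2, y_n + (h/2)·k1); y_{n+1} = y_n + h·k2.
x=0.000000, y=1.220000:
  k1 = f(0.000000, 1.220000) = -0.744200
  k2 = f(0.055000, 1.179069) = -0.664260
  y ← 1.220000 + 0.11·(-0.664260) = 1.146931
y(0.11) ≈ 1.1469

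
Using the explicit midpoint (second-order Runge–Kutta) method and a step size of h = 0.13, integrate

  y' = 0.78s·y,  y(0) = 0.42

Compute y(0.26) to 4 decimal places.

0.4312

Midpoint: k1 = f(s_n, y_n); k2 = f(s_n + h/2, y_n + (h/2)·k1); y_{n+1} = y_n + h·k2.
s=0.000000, y=0.420000:
  k1 = f(0.000000, 0.420000) = 0.000000
  k2 = f(0.065000, 0.420000) = 0.021294
  y ← 0.420000 + 0.13·0.021294 = 0.422768
s=0.130000, y=0.422768:
  k1 = f(0.130000, 0.422768) = 0.042869
  k2 = f(0.195000, 0.425555) = 0.064727
  y ← 0.422768 + 0.13·0.064727 = 0.431183
y(0.26) ≈ 0.4312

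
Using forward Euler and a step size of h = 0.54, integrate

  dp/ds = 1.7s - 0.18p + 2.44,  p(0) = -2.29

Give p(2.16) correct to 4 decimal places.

5.8156

Euler: p_{n+1} = p_n + h·f(s_n, p_n).
s=0.000000, p=-2.290000: f=2.852200 → p ← -2.290000 + 0.54·2.852200 = -0.749812
s=0.540000, p=-0.749812: f=3.492966 → p ← -0.749812 + 0.54·3.492966 = 1.136390
s=1.080000, p=1.136390: f=4.071450 → p ← 1.136390 + 0.54·4.071450 = 3.334973
s=1.620000, p=3.334973: f=4.593705 → p ← 3.334973 + 0.54·4.593705 = 5.815573
p(2.16) ≈ 5.8156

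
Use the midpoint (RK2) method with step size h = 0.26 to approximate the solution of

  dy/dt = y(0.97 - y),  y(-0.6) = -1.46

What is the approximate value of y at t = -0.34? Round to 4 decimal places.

-2.9042

Midpoint: k1 = f(t_n, y_n); k2 = f(t_n + h/2, y_n + (h/2)·k1); y_{n+1} = y_n + h·k2.
t=-0.600000, y=-1.460000:
  k1 = f(-0.600000, -1.460000) = -3.547800
  k2 = f(-0.470000, -1.921214) = -5.554641
  y ← -1.460000 + 0.26·(-5.554641) = -2.904207
y(-0.34) ≈ -2.9042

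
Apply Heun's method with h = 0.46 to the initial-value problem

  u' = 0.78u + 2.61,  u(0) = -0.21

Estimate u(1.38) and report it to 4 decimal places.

5.6938

Heun: k1 = f(t_n, u_n); k2 = f(t_n + h, u_n + h·k1); u_{n+1} = u_n + (h/2)·(k1 + k2).
t=0.000000, u=-0.210000:
  k1 = f(0.000000, -0.210000) = 2.446200
  k2 = f(0.460000, 0.915252) = 3.323897
  u ← -0.210000 + (0.46/2)·(2.446200 + 3.323897) = 1.117122
t=0.460000, u=1.117122:
  k1 = f(0.460000, 1.117122) = 3.481355
  k2 = f(0.920000, 2.718546) = 4.730466
  u ← 1.117122 + (0.46/2)·(3.481355 + 4.730466) = 3.005841
t=0.920000, u=3.005841:
  k1 = f(0.920000, 3.005841) = 4.954556
  k2 = f(1.380000, 5.284937) = 6.732251
  u ← 3.005841 + (0.46/2)·(4.954556 + 6.732251) = 5.693807
u(1.38) ≈ 5.6938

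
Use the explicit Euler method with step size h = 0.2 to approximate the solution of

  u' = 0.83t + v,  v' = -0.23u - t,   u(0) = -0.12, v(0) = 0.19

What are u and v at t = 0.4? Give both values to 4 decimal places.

Euler on (u,v): u_{n+1} = u_n + h·u', v_{n+1} = v_n + h·v'.
0.000000: (-0.120000, 0.190000); f=(0.190000, 0.027600) → (-0.082000, 0.195520)
0.200000: (-0.082000, 0.195520); f=(0.361520, -0.181140) → (-0.009696, 0.159292)
(u(0.4), v(0.4)) ≈ (-0.0097, 0.1593)

-0.0097, 0.1593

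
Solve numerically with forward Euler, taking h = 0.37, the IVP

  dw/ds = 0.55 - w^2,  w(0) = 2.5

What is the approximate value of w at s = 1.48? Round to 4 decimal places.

0.6890

Euler: w_{n+1} = w_n + h·f(s_n, w_n).
s=0.000000, w=2.500000: f=-5.700000 → w ← 2.500000 + 0.37·(-5.700000) = 0.391000
s=0.370000, w=0.391000: f=0.397119 → w ← 0.391000 + 0.37·0.397119 = 0.537934
s=0.740000, w=0.537934: f=0.260627 → w ← 0.537934 + 0.37·0.260627 = 0.634366
s=1.110000, w=0.634366: f=0.147580 → w ← 0.634366 + 0.37·0.147580 = 0.688971
w(1.48) ≈ 0.6890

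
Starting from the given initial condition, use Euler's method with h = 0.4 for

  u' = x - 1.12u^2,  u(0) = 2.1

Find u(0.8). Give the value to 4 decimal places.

Euler: u_{n+1} = u_n + h·f(x_n, u_n).
x=0.000000, u=2.100000: f=-4.939200 → u ← 2.100000 + 0.4·(-4.939200) = 0.124320
x=0.400000, u=0.124320: f=0.382690 → u ← 0.124320 + 0.4·0.382690 = 0.277396
u(0.8) ≈ 0.2774

0.2774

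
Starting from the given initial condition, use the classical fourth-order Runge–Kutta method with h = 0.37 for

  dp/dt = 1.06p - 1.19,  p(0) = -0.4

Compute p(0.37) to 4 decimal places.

-1.1311

RK4: k1 = f(t_n, p_n); k2 = f(t_n + h/2, p_n + (h/2)·k1); k3 = f(t_n + h/2, p_n + (h/2)·k2); k4 = f(t_n + h, p_n + h·k3); p_{n+1} = p_n + (h/6)·(k1 + 2k2 + 2k3 + k4).
t=0.000000, p=-0.400000:
  k1 = f(0.000000, -0.400000) = -1.614000
  k2 = f(0.185000, -0.698590) = -1.930505
  k3 = f(0.185000, -0.757143) = -1.992572
  k4 = f(0.370000, -1.137252) = -2.395487
  p ← -0.400000 + (0.37/6)·(k1 + 2k2 + 2k3 + k4) = -1.131098
p(0.37) ≈ -1.1311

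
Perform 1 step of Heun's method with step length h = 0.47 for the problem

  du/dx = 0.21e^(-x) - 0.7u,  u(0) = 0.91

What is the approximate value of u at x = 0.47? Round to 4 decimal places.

0.7238

Heun: k1 = f(x_n, u_n); k2 = f(x_n + h, u_n + h·k1); u_{n+1} = u_n + (h/2)·(k1 + k2).
x=0.000000, u=0.910000:
  k1 = f(0.000000, 0.910000) = -0.427000
  k2 = f(0.470000, 0.709310) = -0.365267
  u ← 0.910000 + (0.47/2)·(-0.427000 + (-0.365267)) = 0.723817
u(0.47) ≈ 0.7238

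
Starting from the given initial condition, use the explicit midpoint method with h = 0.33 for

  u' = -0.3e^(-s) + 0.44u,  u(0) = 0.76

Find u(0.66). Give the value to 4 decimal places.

Midpoint: k1 = f(s_n, u_n); k2 = f(s_n + h/2, u_n + (h/2)·k1); u_{n+1} = u_n + h·k2.
s=0.000000, u=0.760000:
  k1 = f(0.000000, 0.760000) = 0.034400
  k2 = f(0.165000, 0.765676) = 0.082529
  u ← 0.760000 + 0.33·0.082529 = 0.787235
s=0.330000, u=0.787235:
  k1 = f(0.330000, 0.787235) = 0.130706
  k2 = f(0.495000, 0.808801) = 0.173001
  u ← 0.787235 + 0.33·0.173001 = 0.844325
u(0.66) ≈ 0.8443

0.8443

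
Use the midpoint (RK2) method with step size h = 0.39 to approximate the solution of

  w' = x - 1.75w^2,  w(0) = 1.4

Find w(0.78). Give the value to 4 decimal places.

0.9390

Midpoint: k1 = f(x_n, w_n); k2 = f(x_n + h/2, w_n + (h/2)·k1); w_{n+1} = w_n + h·k2.
x=0.000000, w=1.400000:
  k1 = f(0.000000, 1.400000) = -3.430000
  k2 = f(0.195000, 0.731150) = -0.740516
  w ← 1.400000 + 0.39·(-0.740516) = 1.111199
x=0.390000, w=1.111199:
  k1 = f(0.390000, 1.111199) = -1.770835
  k2 = f(0.585000, 0.765886) = -0.441517
  w ← 1.111199 + 0.39·(-0.441517) = 0.939007
w(0.78) ≈ 0.9390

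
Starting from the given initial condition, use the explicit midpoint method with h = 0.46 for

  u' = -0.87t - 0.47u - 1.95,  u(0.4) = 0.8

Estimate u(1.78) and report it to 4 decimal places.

Midpoint: k1 = f(t_n, u_n); k2 = f(t_n + h/2, u_n + (h/2)·k1); u_{n+1} = u_n + h·k2.
t=0.400000, u=0.800000:
  k1 = f(0.400000, 0.800000) = -2.674000
  k2 = f(0.630000, 0.184980) = -2.585041
  u ← 0.800000 + 0.46·(-2.585041) = -0.389119
t=0.860000, u=-0.389119:
  k1 = f(0.860000, -0.389119) = -2.515314
  k2 = f(1.090000, -0.967641) = -2.443509
  u ← -0.389119 + 0.46·(-2.443509) = -1.513133
t=1.320000, u=-1.513133:
  k1 = f(1.320000, -1.513133) = -2.387228
  k2 = f(1.550000, -2.062195) = -2.329268
  u ← -1.513133 + 0.46·(-2.329268) = -2.584596
u(1.78) ≈ -2.5846

-2.5846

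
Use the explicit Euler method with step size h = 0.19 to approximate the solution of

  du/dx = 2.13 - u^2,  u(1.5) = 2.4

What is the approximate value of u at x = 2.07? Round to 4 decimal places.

1.5020

Euler: u_{n+1} = u_n + h·f(x_n, u_n).
x=1.500000, u=2.400000: f=-3.630000 → u ← 2.400000 + 0.19·(-3.630000) = 1.710300
x=1.690000, u=1.710300: f=-0.795126 → u ← 1.710300 + 0.19·(-0.795126) = 1.559226
x=1.880000, u=1.559226: f=-0.301186 → u ← 1.559226 + 0.19·(-0.301186) = 1.502001
u(2.07) ≈ 1.5020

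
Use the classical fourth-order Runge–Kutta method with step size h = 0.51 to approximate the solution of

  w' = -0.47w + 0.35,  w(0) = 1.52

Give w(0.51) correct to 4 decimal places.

1.3548

RK4: k1 = f(x_n, w_n); k2 = f(x_n + h/2, w_n + (h/2)·k1); k3 = f(x_n + h/2, w_n + (h/2)·k2); k4 = f(x_n + h, w_n + h·k3); w_{n+1} = w_n + (h/6)·(k1 + 2k2 + 2k3 + k4).
x=0.000000, w=1.520000:
  k1 = f(0.000000, 1.520000) = -0.364400
  k2 = f(0.255000, 1.427078) = -0.320727
  k3 = f(0.255000, 1.438215) = -0.325961
  k4 = f(0.510000, 1.353760) = -0.286267
  w ← 1.520000 + (0.51/6)·(k1 + 2k2 + 2k3 + k4) = 1.354756
w(0.51) ≈ 1.3548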